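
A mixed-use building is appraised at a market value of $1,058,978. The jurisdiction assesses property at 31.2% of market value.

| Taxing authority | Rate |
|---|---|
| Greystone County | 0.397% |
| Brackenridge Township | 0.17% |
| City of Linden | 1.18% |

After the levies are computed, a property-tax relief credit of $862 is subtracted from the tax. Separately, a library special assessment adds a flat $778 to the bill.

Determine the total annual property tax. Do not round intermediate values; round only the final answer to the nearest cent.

Assessed value = $1,058,978 × 0.312 = $330,401.136
Greystone County: $330,401.136 × 0.00397 = $1,311.69250992
Brackenridge Township: $330,401.136 × 0.0017 = $561.6819312
City of Linden: $330,401.136 × 0.0118 = $3,898.7334048
Levies subtotal = $5,772.10784592
After credit = $5,772.10784592 − $862 = $4,910.10784592
Total = $4,910.10784592 + $778 = $5,688.10784592

$5,688.11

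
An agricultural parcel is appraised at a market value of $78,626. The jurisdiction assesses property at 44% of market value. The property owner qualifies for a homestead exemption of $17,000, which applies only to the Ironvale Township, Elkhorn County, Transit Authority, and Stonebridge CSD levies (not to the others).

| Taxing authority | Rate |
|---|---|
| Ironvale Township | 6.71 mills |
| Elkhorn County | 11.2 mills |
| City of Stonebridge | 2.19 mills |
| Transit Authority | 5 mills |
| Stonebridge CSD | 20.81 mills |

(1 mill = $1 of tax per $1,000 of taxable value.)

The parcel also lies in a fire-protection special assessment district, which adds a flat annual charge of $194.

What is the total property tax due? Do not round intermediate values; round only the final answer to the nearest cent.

$1,039.04

Assessed value = $78,626 × 0.44 = $34,595.44
Ironvale Township: ($34,595.44 − $17,000) × 0.00671 = $17,595.44 × 0.00671 = $118.0654024
Elkhorn County: ($34,595.44 − $17,000) × 0.0112 = $17,595.44 × 0.0112 = $197.068928
City of Stonebridge: $34,595.44 × 0.00219 = $75.7640136
Transit Authority: ($34,595.44 − $17,000) × 0.005 = $17,595.44 × 0.005 = $87.9772
Stonebridge CSD: ($34,595.44 − $17,000) × 0.02081 = $17,595.44 × 0.02081 = $366.1611064
Levies subtotal = $845.0366504
Total = $845.0366504 + $194 = $1,039.0366504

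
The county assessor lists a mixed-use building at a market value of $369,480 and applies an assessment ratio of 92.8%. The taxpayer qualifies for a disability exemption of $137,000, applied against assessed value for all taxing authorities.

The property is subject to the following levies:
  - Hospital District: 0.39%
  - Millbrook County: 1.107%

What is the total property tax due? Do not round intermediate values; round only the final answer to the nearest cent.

Assessed value = $369,480 × 0.928 = $342,877.44
Taxable value = $342,877.44 − $137,000 = $205,877.44
Hospital District: $205,877.44 × 0.0039 = $802.922016
Millbrook County: $205,877.44 × 0.01107 = $2,279.0632608
Total = $802.922016 + $2,279.0632608 = $3,081.9852768

$3,081.99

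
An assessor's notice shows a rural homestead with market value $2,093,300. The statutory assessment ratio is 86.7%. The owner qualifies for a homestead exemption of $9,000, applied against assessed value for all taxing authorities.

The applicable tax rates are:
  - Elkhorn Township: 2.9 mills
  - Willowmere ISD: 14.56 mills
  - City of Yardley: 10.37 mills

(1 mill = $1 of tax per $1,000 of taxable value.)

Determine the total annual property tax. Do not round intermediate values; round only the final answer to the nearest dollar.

Assessed value = $2,093,300 × 0.867 = $1,814,891.1
Taxable value = $1,814,891.1 − $9,000 = $1,805,891.1
Elkhorn Township: $1,805,891.1 × 0.0029 = $5,237.08419
Willowmere ISD: $1,805,891.1 × 0.01456 = $26,293.774416
City of Yardley: $1,805,891.1 × 0.01037 = $18,727.090707
Total = $5,237.08419 + $26,293.774416 + $18,727.090707 = $50,257.949313

$50,258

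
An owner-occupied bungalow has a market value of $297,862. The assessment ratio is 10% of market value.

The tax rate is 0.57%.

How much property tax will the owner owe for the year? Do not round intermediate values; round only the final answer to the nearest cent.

$169.78

Assessed value = $297,862 × 0.1 = $29,786.2
Tax = $29,786.2 × 0.0057 = $169.78134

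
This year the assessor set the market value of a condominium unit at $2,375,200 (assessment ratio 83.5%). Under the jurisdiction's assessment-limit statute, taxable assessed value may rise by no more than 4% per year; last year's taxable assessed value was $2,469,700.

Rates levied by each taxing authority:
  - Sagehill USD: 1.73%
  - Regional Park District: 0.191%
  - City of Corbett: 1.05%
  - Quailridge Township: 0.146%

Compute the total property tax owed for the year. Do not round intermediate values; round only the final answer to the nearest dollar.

Uncapped assessed value = $2,375,200 × 0.835 = $1,983,292
Cap limit = $2,469,700 × 1.04 = $2,568,488
Taxable assessed value = min($1,983,292, $2,568,488) = $1,983,292 (cap does not bind)
Sagehill USD: $1,983,292 × 0.0173 = $34,310.9516
Regional Park District: $1,983,292 × 0.00191 = $3,788.08772
City of Corbett: $1,983,292 × 0.0105 = $20,824.566
Quailridge Township: $1,983,292 × 0.00146 = $2,895.60632
Total = $61,819.21164

$61,819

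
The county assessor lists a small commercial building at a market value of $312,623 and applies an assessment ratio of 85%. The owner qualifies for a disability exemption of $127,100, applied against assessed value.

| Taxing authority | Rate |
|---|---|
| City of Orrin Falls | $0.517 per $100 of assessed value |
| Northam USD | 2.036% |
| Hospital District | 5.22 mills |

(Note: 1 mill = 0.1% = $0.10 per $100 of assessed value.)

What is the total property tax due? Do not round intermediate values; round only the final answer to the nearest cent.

$4,262.86

Assessed value = $312,623 × 0.85 = $265,729.55
Taxable value = $265,729.55 − $127,100 = $138,629.55
City of Orrin Falls: $138,629.55 × 0.00517 = $716.7147735
Northam USD: $138,629.55 × 0.02036 = $2,822.497638
Hospital District: $138,629.55 × 0.00522 = $723.646251
Total = $4,262.8586625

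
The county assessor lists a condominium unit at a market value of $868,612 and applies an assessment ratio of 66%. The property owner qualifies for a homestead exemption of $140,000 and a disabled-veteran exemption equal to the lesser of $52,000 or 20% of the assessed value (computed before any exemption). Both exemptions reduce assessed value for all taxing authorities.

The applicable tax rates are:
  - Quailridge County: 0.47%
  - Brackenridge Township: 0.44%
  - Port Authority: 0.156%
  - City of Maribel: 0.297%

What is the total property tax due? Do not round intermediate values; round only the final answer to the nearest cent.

$5,196.90

Assessed value = $868,612 × 0.66 = $573,283.92
Disabled-veteran exemption = min($52,000, 20% × $573,283.92) = min($52,000, $114,656.784) = $52,000 (dollar cap binds)
Taxable value = $573,283.92 − $140,000 − $52,000 = $381,283.92
Quailridge County: $381,283.92 × 0.0047 = $1,792.034424
Brackenridge Township: $381,283.92 × 0.0044 = $1,677.649248
Port Authority: $381,283.92 × 0.00156 = $594.8029152
City of Maribel: $381,283.92 × 0.00297 = $1,132.4132424
Total = $5,196.8998296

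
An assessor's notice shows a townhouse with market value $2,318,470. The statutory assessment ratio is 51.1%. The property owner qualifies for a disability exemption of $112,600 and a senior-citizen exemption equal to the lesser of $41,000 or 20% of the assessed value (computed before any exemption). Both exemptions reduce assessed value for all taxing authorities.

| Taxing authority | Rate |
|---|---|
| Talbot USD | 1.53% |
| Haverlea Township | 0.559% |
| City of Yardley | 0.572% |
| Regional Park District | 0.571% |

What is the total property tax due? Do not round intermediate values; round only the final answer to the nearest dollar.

Assessed value = $2,318,470 × 0.511 = $1,184,738.17
Senior-citizen exemption = min($41,000, 20% × $1,184,738.17) = min($41,000, $236,947.634) = $41,000 (dollar cap binds)
Taxable value = $1,184,738.17 − $112,600 − $41,000 = $1,031,138.17
Talbot USD: $1,031,138.17 × 0.0153 = $15,776.414001
Haverlea Township: $1,031,138.17 × 0.00559 = $5,764.0623703
City of Yardley: $1,031,138.17 × 0.00572 = $5,898.1103324
Regional Park District: $1,031,138.17 × 0.00571 = $5,887.7989507
Total = $33,326.3856544

$33,326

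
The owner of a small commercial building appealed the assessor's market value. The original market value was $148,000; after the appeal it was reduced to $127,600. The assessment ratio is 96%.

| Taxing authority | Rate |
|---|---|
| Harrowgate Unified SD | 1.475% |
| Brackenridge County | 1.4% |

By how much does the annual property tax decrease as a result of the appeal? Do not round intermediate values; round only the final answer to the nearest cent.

Old assessed value = $148,000 × 0.96 = $142,080
New assessed value = $127,600 × 0.96 = $122,496
Combined rate = 0.01475 + 0.014 = 0.02875
Old tax = $142,080 × 0.02875 = $4,084.8
New tax = $122,496 × 0.02875 = $3,521.76
Reduction = $4,084.8 − $3,521.76 = $563.04

$563.04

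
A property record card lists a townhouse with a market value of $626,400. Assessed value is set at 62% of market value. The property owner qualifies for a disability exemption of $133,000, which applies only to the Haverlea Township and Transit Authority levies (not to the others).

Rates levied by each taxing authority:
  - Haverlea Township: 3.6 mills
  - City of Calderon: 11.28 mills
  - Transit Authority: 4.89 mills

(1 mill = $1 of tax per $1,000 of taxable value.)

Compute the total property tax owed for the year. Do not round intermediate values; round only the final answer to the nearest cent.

$6,548.87

Assessed value = $626,400 × 0.62 = $388,368
Haverlea Township: ($388,368 − $133,000) × 0.0036 = $255,368 × 0.0036 = $919.3248
City of Calderon: $388,368 × 0.01128 = $4,380.79104
Transit Authority: ($388,368 − $133,000) × 0.00489 = $255,368 × 0.00489 = $1,248.74952
Total = $6,548.86536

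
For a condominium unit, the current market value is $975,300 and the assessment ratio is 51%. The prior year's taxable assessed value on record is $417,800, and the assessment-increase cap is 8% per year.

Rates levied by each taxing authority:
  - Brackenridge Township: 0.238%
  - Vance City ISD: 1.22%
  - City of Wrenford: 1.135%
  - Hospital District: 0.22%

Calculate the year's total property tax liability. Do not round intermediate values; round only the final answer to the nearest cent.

Uncapped assessed value = $975,300 × 0.51 = $497,403
Cap limit = $417,800 × 1.08 = $451,224
Taxable assessed value = min($497,403, $451,224) = $451,224 (cap binds)
Brackenridge Township: $451,224 × 0.00238 = $1,073.91312
Vance City ISD: $451,224 × 0.0122 = $5,504.9328
City of Wrenford: $451,224 × 0.01135 = $5,121.3924
Hospital District: $451,224 × 0.0022 = $992.6928
Total = $12,692.93112

$12,692.93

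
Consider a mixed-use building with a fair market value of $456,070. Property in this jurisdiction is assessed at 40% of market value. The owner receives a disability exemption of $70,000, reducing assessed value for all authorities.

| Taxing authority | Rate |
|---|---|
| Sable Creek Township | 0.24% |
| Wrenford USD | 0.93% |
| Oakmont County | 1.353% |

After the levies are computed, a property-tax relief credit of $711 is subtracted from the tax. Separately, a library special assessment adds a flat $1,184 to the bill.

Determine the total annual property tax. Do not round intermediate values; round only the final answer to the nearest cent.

$3,309.56

Assessed value = $456,070 × 0.4 = $182,428
Taxable value = $182,428 − $70,000 = $112,428
Sable Creek Township: $112,428 × 0.0024 = $269.8272
Wrenford USD: $112,428 × 0.0093 = $1,045.5804
Oakmont County: $112,428 × 0.01353 = $1,521.15084
Levies subtotal = $2,836.55844
After credit = $2,836.55844 − $711 = $2,125.55844
Total = $2,125.55844 + $1,184 = $3,309.55844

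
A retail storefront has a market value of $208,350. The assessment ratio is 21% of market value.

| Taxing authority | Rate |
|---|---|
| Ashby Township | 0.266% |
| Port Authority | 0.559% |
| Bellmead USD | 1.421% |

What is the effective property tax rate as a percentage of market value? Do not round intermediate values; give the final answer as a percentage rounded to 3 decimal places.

Assessed value = $208,350 × 0.21 = $43,753.5
Ashby Township: $43,753.5 × 0.00266 = $116.38431
Port Authority: $43,753.5 × 0.00559 = $244.582065
Bellmead USD: $43,753.5 × 0.01421 = $621.737235
Total tax = $982.70361
Effective rate = $982.70361 ÷ $208,350 = 0.472% of market value

0.472%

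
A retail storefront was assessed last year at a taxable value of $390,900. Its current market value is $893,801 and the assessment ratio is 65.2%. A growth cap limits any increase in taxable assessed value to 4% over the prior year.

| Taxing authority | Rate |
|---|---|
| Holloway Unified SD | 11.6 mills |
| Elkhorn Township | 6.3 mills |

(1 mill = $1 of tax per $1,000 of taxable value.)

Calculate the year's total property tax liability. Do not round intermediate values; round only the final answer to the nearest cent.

$7,276.99

Uncapped assessed value = $893,801 × 0.652 = $582,758.252
Cap limit = $390,900 × 1.04 = $406,536
Taxable assessed value = min($582,758.252, $406,536) = $406,536 (cap binds)
Holloway Unified SD: $406,536 × 0.0116 = $4,715.8176
Elkhorn Township: $406,536 × 0.0063 = $2,561.1768
Total = $7,276.9944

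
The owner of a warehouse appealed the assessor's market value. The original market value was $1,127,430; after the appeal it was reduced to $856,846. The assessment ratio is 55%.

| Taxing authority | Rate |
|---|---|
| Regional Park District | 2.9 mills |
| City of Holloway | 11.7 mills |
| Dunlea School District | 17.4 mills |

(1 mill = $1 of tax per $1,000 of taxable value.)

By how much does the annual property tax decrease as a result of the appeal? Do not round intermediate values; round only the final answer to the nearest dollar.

$4,762

Old assessed value = $1,127,430 × 0.55 = $620,086.5
New assessed value = $856,846 × 0.55 = $471,265.3
Combined rate = 0.0029 + 0.0117 + 0.0174 = 0.032
Old tax = $620,086.5 × 0.032 = $19,842.768
New tax = $471,265.3 × 0.032 = $15,080.4896
Reduction = $19,842.768 − $15,080.4896 = $4,762.2784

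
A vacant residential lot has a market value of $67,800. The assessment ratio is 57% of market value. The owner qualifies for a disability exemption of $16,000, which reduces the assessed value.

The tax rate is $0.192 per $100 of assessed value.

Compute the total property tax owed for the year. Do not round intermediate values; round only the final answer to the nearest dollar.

$43

Assessed value = $67,800 × 0.57 = $38,646
Taxable value = $38,646 − $16,000 = $22,646
Tax = $22,646 × 0.00192 = $43.48032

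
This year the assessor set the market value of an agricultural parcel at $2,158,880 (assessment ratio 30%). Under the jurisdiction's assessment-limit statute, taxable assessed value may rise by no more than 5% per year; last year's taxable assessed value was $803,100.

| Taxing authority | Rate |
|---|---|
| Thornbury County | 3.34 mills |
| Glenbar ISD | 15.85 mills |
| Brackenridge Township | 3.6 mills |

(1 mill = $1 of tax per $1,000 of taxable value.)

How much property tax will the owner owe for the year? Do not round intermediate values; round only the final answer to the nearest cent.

Uncapped assessed value = $2,158,880 × 0.3 = $647,664
Cap limit = $803,100 × 1.05 = $843,255
Taxable assessed value = min($647,664, $843,255) = $647,664 (cap does not bind)
Thornbury County: $647,664 × 0.00334 = $2,163.19776
Glenbar ISD: $647,664 × 0.01585 = $10,265.4744
Brackenridge Township: $647,664 × 0.0036 = $2,331.5904
Total = $14,760.26256

$14,760.26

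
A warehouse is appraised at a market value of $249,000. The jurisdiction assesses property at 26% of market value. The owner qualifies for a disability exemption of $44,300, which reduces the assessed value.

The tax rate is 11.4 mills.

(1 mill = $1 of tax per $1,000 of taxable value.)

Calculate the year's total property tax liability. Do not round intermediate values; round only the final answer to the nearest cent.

$233.02

Assessed value = $249,000 × 0.26 = $64,740
Taxable value = $64,740 − $44,300 = $20,440
Tax = $20,440 × 0.0114 = $233.016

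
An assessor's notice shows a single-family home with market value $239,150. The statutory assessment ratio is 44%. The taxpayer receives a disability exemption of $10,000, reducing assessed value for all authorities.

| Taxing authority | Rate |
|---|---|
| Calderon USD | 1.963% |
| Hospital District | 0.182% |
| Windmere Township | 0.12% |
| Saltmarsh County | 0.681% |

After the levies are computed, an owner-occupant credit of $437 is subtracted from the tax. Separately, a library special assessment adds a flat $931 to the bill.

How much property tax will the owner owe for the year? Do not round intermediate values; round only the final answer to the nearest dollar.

$3,299

Assessed value = $239,150 × 0.44 = $105,226
Taxable value = $105,226 − $10,000 = $95,226
Calderon USD: $95,226 × 0.01963 = $1,869.28638
Hospital District: $95,226 × 0.00182 = $173.31132
Windmere Township: $95,226 × 0.0012 = $114.2712
Saltmarsh County: $95,226 × 0.00681 = $648.48906
Levies subtotal = $2,805.35796
After credit = $2,805.35796 − $437 = $2,368.35796
Total = $2,368.35796 + $931 = $3,299.35796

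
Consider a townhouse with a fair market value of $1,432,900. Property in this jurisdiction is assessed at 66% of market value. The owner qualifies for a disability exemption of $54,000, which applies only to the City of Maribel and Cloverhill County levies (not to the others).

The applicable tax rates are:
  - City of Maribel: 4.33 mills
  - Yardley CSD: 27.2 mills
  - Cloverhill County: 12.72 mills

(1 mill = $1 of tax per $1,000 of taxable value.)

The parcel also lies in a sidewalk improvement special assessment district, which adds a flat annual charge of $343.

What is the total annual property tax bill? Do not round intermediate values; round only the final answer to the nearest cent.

$41,270.14

Assessed value = $1,432,900 × 0.66 = $945,714
City of Maribel: ($945,714 − $54,000) × 0.00433 = $891,714 × 0.00433 = $3,861.12162
Yardley CSD: $945,714 × 0.0272 = $25,723.4208
Cloverhill County: ($945,714 − $54,000) × 0.01272 = $891,714 × 0.01272 = $11,342.60208
Levies subtotal = $40,927.1445
Total = $40,927.1445 + $343 = $41,270.1445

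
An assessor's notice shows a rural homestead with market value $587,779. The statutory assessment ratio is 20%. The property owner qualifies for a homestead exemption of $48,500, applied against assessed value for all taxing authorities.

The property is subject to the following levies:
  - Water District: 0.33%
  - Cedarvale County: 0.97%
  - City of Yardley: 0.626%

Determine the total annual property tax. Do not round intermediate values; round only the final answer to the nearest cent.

$1,330.01

Assessed value = $587,779 × 0.2 = $117,555.8
Taxable value = $117,555.8 − $48,500 = $69,055.8
Water District: $69,055.8 × 0.0033 = $227.88414
Cedarvale County: $69,055.8 × 0.0097 = $669.84126
City of Yardley: $69,055.8 × 0.00626 = $432.289308
Total = $227.88414 + $669.84126 + $432.289308 = $1,330.014708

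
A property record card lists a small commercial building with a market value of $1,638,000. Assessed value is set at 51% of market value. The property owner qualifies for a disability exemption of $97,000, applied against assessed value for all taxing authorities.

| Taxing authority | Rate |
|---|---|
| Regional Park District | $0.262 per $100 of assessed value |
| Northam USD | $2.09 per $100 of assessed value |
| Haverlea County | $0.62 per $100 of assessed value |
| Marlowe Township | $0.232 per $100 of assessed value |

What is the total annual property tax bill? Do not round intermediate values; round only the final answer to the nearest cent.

Assessed value = $1,638,000 × 0.51 = $835,380
Taxable value = $835,380 − $97,000 = $738,380
Regional Park District: $738,380 × 0.00262 = $1,934.5556
Northam USD: $738,380 × 0.0209 = $15,432.142
Haverlea County: $738,380 × 0.0062 = $4,577.956
Marlowe Township: $738,380 × 0.00232 = $1,713.0416
Total = $1,934.5556 + $15,432.142 + $4,577.956 + $1,713.0416 = $23,657.6952

$23,657.70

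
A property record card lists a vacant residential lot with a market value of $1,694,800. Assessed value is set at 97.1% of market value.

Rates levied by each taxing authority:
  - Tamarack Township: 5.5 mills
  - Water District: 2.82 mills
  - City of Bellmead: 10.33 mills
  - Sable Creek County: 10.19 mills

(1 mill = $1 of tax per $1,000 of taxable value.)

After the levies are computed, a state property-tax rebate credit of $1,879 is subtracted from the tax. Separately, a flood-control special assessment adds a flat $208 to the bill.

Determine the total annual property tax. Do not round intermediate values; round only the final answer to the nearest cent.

Assessed value = $1,694,800 × 0.971 = $1,645,650.8
Tamarack Township: $1,645,650.8 × 0.0055 = $9,051.0794
Water District: $1,645,650.8 × 0.00282 = $4,640.735256
City of Bellmead: $1,645,650.8 × 0.01033 = $16,999.572764
Sable Creek County: $1,645,650.8 × 0.01019 = $16,769.181652
Levies subtotal = $47,460.569072
After credit = $47,460.569072 − $1,879 = $45,581.569072
Total = $45,581.569072 + $208 = $45,789.569072

$45,789.57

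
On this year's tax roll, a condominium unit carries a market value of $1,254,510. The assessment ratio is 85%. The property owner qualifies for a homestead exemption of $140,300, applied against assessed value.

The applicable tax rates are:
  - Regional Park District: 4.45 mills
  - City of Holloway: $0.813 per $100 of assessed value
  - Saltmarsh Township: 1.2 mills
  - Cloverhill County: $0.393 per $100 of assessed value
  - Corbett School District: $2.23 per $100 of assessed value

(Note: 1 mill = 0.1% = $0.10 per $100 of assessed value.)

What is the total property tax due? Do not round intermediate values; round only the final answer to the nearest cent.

$37,050.60

Assessed value = $1,254,510 × 0.85 = $1,066,333.5
Taxable value = $1,066,333.5 − $140,300 = $926,033.5
Regional Park District: $926,033.5 × 0.00445 = $4,120.849075
City of Holloway: $926,033.5 × 0.00813 = $7,528.652355
Saltmarsh Township: $926,033.5 × 0.0012 = $1,111.2402
Cloverhill County: $926,033.5 × 0.00393 = $3,639.311655
Corbett School District: $926,033.5 × 0.0223 = $20,650.54705
Total = $37,050.600335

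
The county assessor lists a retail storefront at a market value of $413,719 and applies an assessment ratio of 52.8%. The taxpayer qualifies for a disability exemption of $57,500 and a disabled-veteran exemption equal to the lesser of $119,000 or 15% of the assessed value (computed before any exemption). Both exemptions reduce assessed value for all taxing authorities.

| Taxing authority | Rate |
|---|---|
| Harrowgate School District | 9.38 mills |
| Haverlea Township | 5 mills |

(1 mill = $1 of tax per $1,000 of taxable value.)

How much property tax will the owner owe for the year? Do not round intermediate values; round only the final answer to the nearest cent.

Assessed value = $413,719 × 0.528 = $218,443.632
Disabled-veteran exemption = min($119,000, 15% × $218,443.632) = min($119,000, $32,766.5448) = $32,766.5448 (percentage binds)
Taxable value = $218,443.632 − $57,500 − $32,766.5448 = $128,177.0872
Harrowgate School District: $128,177.0872 × 0.00938 = $1,202.301077936
Haverlea Township: $128,177.0872 × 0.005 = $640.885436
Total = $1,843.186513936

$1,843.19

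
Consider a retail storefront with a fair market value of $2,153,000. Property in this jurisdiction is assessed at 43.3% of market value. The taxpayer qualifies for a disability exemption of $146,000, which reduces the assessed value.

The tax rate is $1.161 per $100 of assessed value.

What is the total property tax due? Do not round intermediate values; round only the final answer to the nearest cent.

Assessed value = $2,153,000 × 0.433 = $932,249
Taxable value = $932,249 − $146,000 = $786,249
Tax = $786,249 × 0.01161 = $9,128.35089

$9,128.35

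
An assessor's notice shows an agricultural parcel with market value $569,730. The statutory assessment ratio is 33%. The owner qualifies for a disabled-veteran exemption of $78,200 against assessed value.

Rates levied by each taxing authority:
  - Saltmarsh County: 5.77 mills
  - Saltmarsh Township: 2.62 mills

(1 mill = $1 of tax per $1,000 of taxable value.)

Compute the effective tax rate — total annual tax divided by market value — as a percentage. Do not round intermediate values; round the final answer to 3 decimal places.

Assessed value = $569,730 × 0.33 = $188,010.9
Taxable value = $188,010.9 − $78,200 = $109,810.9
Saltmarsh County: $109,810.9 × 0.00577 = $633.608893
Saltmarsh Township: $109,810.9 × 0.00262 = $287.704558
Total tax = $921.313451
Effective rate = $921.313451 ÷ $569,730 = 0.162% of market value

0.162%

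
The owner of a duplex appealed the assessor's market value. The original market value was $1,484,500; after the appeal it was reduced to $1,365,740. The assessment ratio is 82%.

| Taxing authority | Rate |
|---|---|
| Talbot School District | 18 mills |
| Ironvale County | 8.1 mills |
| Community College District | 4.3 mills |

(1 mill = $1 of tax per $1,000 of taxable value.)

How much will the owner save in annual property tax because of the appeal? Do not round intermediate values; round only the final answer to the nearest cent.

$2,960.45

Old assessed value = $1,484,500 × 0.82 = $1,217,290
New assessed value = $1,365,740 × 0.82 = $1,119,906.8
Combined rate = 0.018 + 0.0081 + 0.0043 = 0.0304
Old tax = $1,217,290 × 0.0304 = $37,005.616
New tax = $1,119,906.8 × 0.0304 = $34,045.16672
Reduction = $37,005.616 − $34,045.16672 = $2,960.44928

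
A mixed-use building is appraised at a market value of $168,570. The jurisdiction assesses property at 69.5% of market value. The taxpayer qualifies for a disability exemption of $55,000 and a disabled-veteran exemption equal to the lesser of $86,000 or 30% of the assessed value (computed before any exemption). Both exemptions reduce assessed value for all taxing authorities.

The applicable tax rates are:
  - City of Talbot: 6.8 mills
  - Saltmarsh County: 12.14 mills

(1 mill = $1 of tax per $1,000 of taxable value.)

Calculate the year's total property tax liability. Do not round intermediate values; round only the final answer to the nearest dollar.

$512

Assessed value = $168,570 × 0.695 = $117,156.15
Disabled-veteran exemption = min($86,000, 30% × $117,156.15) = min($86,000, $35,146.845) = $35,146.845 (percentage binds)
Taxable value = $117,156.15 − $55,000 − $35,146.845 = $27,009.305
City of Talbot: $27,009.305 × 0.0068 = $183.663274
Saltmarsh County: $27,009.305 × 0.01214 = $327.8929627
Total = $511.5562367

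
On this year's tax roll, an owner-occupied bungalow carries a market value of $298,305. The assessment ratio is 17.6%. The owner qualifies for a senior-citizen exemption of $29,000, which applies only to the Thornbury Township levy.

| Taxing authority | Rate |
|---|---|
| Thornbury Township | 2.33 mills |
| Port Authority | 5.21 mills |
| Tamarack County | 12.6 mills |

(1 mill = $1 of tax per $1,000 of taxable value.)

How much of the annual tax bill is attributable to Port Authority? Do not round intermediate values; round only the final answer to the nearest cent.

Assessed value = $298,305 × 0.176 = $52,501.68
Port Authority taxable value = $52,501.68 (exemption does not apply)
Port Authority levy = $52,501.68 × 0.00521 = $273.5337528

$273.53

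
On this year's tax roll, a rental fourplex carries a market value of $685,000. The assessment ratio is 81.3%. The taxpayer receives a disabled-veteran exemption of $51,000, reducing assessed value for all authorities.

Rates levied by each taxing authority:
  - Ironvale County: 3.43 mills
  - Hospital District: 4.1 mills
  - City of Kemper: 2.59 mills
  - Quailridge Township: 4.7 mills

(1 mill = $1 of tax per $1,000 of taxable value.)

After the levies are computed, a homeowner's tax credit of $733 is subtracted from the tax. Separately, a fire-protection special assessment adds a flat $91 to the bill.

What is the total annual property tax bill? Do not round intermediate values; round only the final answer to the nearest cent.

Assessed value = $685,000 × 0.813 = $556,905
Taxable value = $556,905 − $51,000 = $505,905
Ironvale County: $505,905 × 0.00343 = $1,735.25415
Hospital District: $505,905 × 0.0041 = $2,074.2105
City of Kemper: $505,905 × 0.00259 = $1,310.29395
Quailridge Township: $505,905 × 0.0047 = $2,377.7535
Levies subtotal = $7,497.5121
After credit = $7,497.5121 − $733 = $6,764.5121
Total = $6,764.5121 + $91 = $6,855.5121

$6,855.51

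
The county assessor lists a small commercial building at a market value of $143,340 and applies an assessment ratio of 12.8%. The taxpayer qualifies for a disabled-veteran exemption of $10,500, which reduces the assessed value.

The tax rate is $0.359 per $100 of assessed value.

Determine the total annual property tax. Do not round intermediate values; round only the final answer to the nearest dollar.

$28

Assessed value = $143,340 × 0.128 = $18,347.52
Taxable value = $18,347.52 − $10,500 = $7,847.52
Tax = $7,847.52 × 0.00359 = $28.1725968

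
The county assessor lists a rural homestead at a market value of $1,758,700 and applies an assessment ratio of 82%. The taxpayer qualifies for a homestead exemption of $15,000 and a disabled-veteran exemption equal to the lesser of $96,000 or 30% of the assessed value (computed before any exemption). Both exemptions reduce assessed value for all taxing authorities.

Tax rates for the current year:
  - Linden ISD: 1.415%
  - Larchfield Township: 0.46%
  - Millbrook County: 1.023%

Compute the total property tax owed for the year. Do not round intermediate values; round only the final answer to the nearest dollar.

Assessed value = $1,758,700 × 0.82 = $1,442,134
Disabled-veteran exemption = min($96,000, 30% × $1,442,134) = min($96,000, $432,640.2) = $96,000 (dollar cap binds)
Taxable value = $1,442,134 − $15,000 − $96,000 = $1,331,134
Linden ISD: $1,331,134 × 0.01415 = $18,835.5461
Larchfield Township: $1,331,134 × 0.0046 = $6,123.2164
Millbrook County: $1,331,134 × 0.01023 = $13,617.50082
Total = $38,576.26332

$38,576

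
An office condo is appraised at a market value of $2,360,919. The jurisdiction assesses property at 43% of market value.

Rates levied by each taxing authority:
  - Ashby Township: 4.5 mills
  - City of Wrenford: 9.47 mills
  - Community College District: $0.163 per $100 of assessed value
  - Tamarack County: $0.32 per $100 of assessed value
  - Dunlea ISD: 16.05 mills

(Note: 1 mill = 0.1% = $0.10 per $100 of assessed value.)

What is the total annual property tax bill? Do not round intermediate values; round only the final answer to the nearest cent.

Assessed value = $2,360,919 × 0.43 = $1,015,195.17
Ashby Township: $1,015,195.17 × 0.0045 = $4,568.378265
City of Wrenford: $1,015,195.17 × 0.00947 = $9,613.8982599
Community College District: $1,015,195.17 × 0.00163 = $1,654.7681271
Tamarack County: $1,015,195.17 × 0.0032 = $3,248.624544
Dunlea ISD: $1,015,195.17 × 0.01605 = $16,293.8824785
Total = $35,379.5516745

$35,379.55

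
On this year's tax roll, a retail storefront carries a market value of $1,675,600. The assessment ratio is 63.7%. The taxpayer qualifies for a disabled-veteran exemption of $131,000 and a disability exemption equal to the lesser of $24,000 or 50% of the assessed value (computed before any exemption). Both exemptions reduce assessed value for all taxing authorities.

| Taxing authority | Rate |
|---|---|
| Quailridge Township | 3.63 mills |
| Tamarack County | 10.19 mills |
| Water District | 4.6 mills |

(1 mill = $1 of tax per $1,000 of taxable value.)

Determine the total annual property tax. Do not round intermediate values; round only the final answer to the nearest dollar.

Assessed value = $1,675,600 × 0.637 = $1,067,357.2
Disability exemption = min($24,000, 50% × $1,067,357.2) = min($24,000, $533,678.6) = $24,000 (dollar cap binds)
Taxable value = $1,067,357.2 − $131,000 − $24,000 = $912,357.2
Quailridge Township: $912,357.2 × 0.00363 = $3,311.856636
Tamarack County: $912,357.2 × 0.01019 = $9,296.919868
Water District: $912,357.2 × 0.0046 = $4,196.84312
Total = $16,805.619624

$16,806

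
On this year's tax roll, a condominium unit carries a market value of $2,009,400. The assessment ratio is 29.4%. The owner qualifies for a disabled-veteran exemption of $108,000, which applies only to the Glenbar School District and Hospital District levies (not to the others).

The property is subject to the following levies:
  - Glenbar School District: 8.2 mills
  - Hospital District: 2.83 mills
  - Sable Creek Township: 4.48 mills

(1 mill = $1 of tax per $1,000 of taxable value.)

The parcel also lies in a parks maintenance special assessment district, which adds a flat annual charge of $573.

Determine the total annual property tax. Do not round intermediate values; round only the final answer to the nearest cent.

$8,544.50

Assessed value = $2,009,400 × 0.294 = $590,763.6
Glenbar School District: ($590,763.6 − $108,000) × 0.0082 = $482,763.6 × 0.0082 = $3,958.66152
Hospital District: ($590,763.6 − $108,000) × 0.00283 = $482,763.6 × 0.00283 = $1,366.220988
Sable Creek Township: $590,763.6 × 0.00448 = $2,646.620928
Levies subtotal = $7,971.503436
Total = $7,971.503436 + $573 = $8,544.503436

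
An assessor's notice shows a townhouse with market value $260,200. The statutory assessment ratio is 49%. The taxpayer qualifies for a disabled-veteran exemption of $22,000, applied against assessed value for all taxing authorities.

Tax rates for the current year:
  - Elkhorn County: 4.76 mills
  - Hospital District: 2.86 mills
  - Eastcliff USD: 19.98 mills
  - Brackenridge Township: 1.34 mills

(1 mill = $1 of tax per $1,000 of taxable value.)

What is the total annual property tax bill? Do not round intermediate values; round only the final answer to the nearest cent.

$3,053.11

Assessed value = $260,200 × 0.49 = $127,498
Taxable value = $127,498 − $22,000 = $105,498
Elkhorn County: $105,498 × 0.00476 = $502.17048
Hospital District: $105,498 × 0.00286 = $301.72428
Eastcliff USD: $105,498 × 0.01998 = $2,107.85004
Brackenridge Township: $105,498 × 0.00134 = $141.36732
Total = $502.17048 + $301.72428 + $2,107.85004 + $141.36732 = $3,053.11212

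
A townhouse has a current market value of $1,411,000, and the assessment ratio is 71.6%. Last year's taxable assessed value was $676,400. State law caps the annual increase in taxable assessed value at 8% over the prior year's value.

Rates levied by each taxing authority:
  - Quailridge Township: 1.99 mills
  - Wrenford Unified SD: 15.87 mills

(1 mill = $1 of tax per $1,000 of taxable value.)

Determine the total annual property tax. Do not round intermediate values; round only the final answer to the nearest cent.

$13,046.94

Uncapped assessed value = $1,411,000 × 0.716 = $1,010,276
Cap limit = $676,400 × 1.08 = $730,512
Taxable assessed value = min($1,010,276, $730,512) = $730,512 (cap binds)
Quailridge Township: $730,512 × 0.00199 = $1,453.71888
Wrenford Unified SD: $730,512 × 0.01587 = $11,593.22544
Total = $13,046.94432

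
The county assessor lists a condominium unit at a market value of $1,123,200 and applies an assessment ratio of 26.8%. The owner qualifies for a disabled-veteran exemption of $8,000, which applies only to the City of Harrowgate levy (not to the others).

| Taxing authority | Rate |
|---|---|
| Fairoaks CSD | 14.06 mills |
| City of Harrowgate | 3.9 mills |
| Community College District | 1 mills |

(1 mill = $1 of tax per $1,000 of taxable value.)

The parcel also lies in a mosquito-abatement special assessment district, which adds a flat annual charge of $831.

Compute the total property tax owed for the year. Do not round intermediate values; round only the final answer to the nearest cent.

Assessed value = $1,123,200 × 0.268 = $301,017.6
Fairoaks CSD: $301,017.6 × 0.01406 = $4,232.307456
City of Harrowgate: ($301,017.6 − $8,000) × 0.0039 = $293,017.6 × 0.0039 = $1,142.76864
Community College District: $301,017.6 × 0.001 = $301.0176
Levies subtotal = $5,676.093696
Total = $5,676.093696 + $831 = $6,507.093696

$6,507.09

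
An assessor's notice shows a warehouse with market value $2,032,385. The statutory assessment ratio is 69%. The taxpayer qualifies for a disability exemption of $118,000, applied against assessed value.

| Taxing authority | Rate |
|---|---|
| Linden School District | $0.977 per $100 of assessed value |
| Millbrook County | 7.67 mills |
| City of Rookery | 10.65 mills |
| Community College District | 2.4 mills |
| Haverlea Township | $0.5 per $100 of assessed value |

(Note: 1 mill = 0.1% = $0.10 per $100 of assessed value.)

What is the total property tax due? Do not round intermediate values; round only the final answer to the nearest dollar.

$45,581

Assessed value = $2,032,385 × 0.69 = $1,402,345.65
Taxable value = $1,402,345.65 − $118,000 = $1,284,345.65
Linden School District: $1,284,345.65 × 0.00977 = $12,548.0570005
Millbrook County: $1,284,345.65 × 0.00767 = $9,850.9311355
City of Rookery: $1,284,345.65 × 0.01065 = $13,678.2811725
Community College District: $1,284,345.65 × 0.0024 = $3,082.42956
Haverlea Township: $1,284,345.65 × 0.005 = $6,421.72825
Total = $45,581.4271185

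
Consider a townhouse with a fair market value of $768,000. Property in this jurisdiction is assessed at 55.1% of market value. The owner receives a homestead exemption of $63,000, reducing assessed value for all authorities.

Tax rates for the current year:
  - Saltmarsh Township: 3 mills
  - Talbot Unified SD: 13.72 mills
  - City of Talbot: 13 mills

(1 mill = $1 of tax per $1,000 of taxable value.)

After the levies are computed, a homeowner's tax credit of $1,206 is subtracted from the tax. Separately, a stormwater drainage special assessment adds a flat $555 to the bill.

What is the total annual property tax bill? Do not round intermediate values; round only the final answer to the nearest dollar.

$10,053

Assessed value = $768,000 × 0.551 = $423,168
Taxable value = $423,168 − $63,000 = $360,168
Saltmarsh Township: $360,168 × 0.003 = $1,080.504
Talbot Unified SD: $360,168 × 0.01372 = $4,941.50496
City of Talbot: $360,168 × 0.013 = $4,682.184
Levies subtotal = $10,704.19296
After credit = $10,704.19296 − $1,206 = $9,498.19296
Total = $9,498.19296 + $555 = $10,053.19296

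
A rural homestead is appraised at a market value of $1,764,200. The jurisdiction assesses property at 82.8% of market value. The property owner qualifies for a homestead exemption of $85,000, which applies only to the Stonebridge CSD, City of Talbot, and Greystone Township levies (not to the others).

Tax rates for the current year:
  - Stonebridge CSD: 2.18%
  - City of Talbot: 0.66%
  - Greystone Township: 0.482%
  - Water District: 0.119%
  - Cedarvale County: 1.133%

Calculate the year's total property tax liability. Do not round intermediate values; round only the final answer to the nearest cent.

Assessed value = $1,764,200 × 0.828 = $1,460,757.6
Stonebridge CSD: ($1,460,757.6 − $85,000) × 0.0218 = $1,375,757.6 × 0.0218 = $29,991.51568
City of Talbot: ($1,460,757.6 − $85,000) × 0.0066 = $1,375,757.6 × 0.0066 = $9,080.00016
Greystone Township: ($1,460,757.6 − $85,000) × 0.00482 = $1,375,757.6 × 0.00482 = $6,631.151632
Water District: $1,460,757.6 × 0.00119 = $1,738.301544
Cedarvale County: $1,460,757.6 × 0.01133 = $16,550.383608
Total = $63,991.352624

$63,991.35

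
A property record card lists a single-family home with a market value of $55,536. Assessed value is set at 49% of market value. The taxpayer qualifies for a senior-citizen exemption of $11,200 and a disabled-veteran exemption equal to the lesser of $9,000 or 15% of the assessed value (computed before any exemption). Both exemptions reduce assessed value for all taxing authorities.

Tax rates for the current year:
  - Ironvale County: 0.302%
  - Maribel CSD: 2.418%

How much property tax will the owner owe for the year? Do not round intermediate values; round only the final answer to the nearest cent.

$324.52

Assessed value = $55,536 × 0.49 = $27,212.64
Disabled-veteran exemption = min($9,000, 15% × $27,212.64) = min($9,000, $4,081.896) = $4,081.896 (percentage binds)
Taxable value = $27,212.64 − $11,200 − $4,081.896 = $11,930.744
Ironvale County: $11,930.744 × 0.00302 = $36.03084688
Maribel CSD: $11,930.744 × 0.02418 = $288.48538992
Total = $324.5162368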